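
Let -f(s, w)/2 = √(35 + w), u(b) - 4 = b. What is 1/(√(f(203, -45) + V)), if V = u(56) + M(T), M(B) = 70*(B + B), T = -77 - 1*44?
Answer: √2/(2*√(-8440 - I*√10)) ≈ 1.4419e-6 + 0.0076969*I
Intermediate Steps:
u(b) = 4 + b
T = -121 (T = -77 - 44 = -121)
f(s, w) = -2*√(35 + w)
M(B) = 140*B (M(B) = 70*(2*B) = 140*B)
V = -16880 (V = (4 + 56) + 140*(-121) = 60 - 16940 = -16880)
1/(√(f(203, -45) + V)) = 1/(√(-2*√(35 - 45) - 16880)) = 1/(√(-2*I*√10 - 16880)) = 1/(√(-16880 - 2*I*√10)) = (-16880 - 2*I*√10)^(-½)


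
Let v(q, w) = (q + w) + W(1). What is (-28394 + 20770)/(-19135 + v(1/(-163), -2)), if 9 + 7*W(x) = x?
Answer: 2174746/5459157 ≈ 0.39837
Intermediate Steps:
W(x) = -9/7 + x/7
v(q, w) = -8/7 + q + w (v(q, w) = (q + w) + (-9/7 + (⅐)*1) = (q + w) + (-9/7 + ⅐) = (q + w) - 8/7 = -8/7 + q + w)
(-28394 + 20770)/(-19135 + v(1/(-163), -2)) = (-28394 + 20770)/(-19135 + (-8/7 + 1/(-163) - 2)) = -7624/(-19135 + (-8/7 - 1/163 - 2)) = -7624/(-19135 - 3593/1141) = -7624/(-21836628/1141) = -7624*(-1141/21836628) = 2174746/5459157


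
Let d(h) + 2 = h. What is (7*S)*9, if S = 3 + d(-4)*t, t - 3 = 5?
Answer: -2835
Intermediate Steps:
t = 8 (t = 3 + 5 = 8)
d(h) = -2 + h
S = -45 (S = 3 + (-2 - 4)*8 = 3 - 6*8 = 3 - 48 = -45)
(7*S)*9 = (7*(-45))*9 = -315*9 = -2835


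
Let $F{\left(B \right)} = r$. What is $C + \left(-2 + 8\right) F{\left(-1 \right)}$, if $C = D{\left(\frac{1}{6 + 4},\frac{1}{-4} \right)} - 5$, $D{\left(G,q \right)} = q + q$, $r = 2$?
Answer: $\frac{13}{2} \approx 6.5$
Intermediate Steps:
$F{\left(B \right)} = 2$
$D{\left(G,q \right)} = 2 q$
$C = - \frac{11}{2}$ ($C = \frac{2}{-4} - 5 = 2 \left(- \frac{1}{4}\right) - 5 = - \frac{1}{2} - 5 = - \frac{11}{2} \approx -5.5$)
$C + \left(-2 + 8\right) F{\left(-1 \right)} = - \frac{11}{2} + \left(-2 + 8\right) 2 = - \frac{11}{2} + 6 \cdot 2 = - \frac{11}{2} + 12 = \frac{13}{2}$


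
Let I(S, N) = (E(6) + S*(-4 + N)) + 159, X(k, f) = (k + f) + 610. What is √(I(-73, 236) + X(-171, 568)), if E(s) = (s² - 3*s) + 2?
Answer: 15*I*√70 ≈ 125.5*I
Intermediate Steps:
X(k, f) = 610 + f + k (X(k, f) = (f + k) + 610 = 610 + f + k)
E(s) = 2 + s² - 3*s
I(S, N) = 179 + S*(-4 + N) (I(S, N) = ((2 + 6² - 3*6) + S*(-4 + N)) + 159 = ((2 + 36 - 18) + S*(-4 + N)) + 159 = (20 + S*(-4 + N)) + 159 = 179 + S*(-4 + N))
√(I(-73, 236) + X(-171, 568)) = √((179 - 4*(-73) + 236*(-73)) + (610 + 568 - 171)) = √((179 + 292 - 17228) + 1007) = √(-16757 + 1007) = √(-15750) = 15*I*√70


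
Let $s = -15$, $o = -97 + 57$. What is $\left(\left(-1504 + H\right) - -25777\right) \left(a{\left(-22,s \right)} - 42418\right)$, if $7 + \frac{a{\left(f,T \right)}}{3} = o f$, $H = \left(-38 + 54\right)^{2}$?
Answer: $-976229671$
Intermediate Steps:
$o = -40$
$H = 256$ ($H = 16^{2} = 256$)
$a{\left(f,T \right)} = -21 - 120 f$ ($a{\left(f,T \right)} = -21 + 3 \left(- 40 f\right) = -21 - 120 f$)
$\left(\left(-1504 + H\right) - -25777\right) \left(a{\left(-22,s \right)} - 42418\right) = \left(\left(-1504 + 256\right) - -25777\right) \left(\left(-21 - -2640\right) - 42418\right) = \left(-1248 + 25777\right) \left(\left(-21 + 2640\right) - 42418\right) = 24529 \left(2619 - 42418\right) = 24529 \left(-39799\right) = -976229671$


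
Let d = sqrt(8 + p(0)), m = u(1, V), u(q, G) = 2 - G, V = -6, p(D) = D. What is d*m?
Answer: 16*sqrt(2) ≈ 22.627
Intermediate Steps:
m = 8 (m = 2 - 1*(-6) = 2 + 6 = 8)
d = 2*sqrt(2) (d = sqrt(8 + 0) = sqrt(8) = 2*sqrt(2) ≈ 2.8284)
d*m = (2*sqrt(2))*8 = 16*sqrt(2)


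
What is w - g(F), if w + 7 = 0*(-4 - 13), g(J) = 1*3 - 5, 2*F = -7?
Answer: -5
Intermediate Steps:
F = -7/2 (F = (½)*(-7) = -7/2 ≈ -3.5000)
g(J) = -2 (g(J) = 3 - 5 = -2)
w = -7 (w = -7 + 0*(-4 - 13) = -7 + 0*(-17) = -7 + 0 = -7)
w - g(F) = -7 - 1*(-2) = -7 + 2 = -5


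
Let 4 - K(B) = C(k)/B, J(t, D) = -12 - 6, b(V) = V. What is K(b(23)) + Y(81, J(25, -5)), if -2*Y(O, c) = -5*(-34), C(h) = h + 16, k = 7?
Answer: -82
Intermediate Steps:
C(h) = 16 + h
J(t, D) = -18
K(B) = 4 - 23/B (K(B) = 4 - (16 + 7)/B = 4 - 23/B)
Y(O, c) = -85 (Y(O, c) = -(-5)*(-34)/2 = -½*170 = -85)
K(b(23)) + Y(81, J(25, -5)) = (4 - 23/23) - 85 = (4 - 23*1/23) - 85 = (4 - 1) - 85 = 3 - 85 = -82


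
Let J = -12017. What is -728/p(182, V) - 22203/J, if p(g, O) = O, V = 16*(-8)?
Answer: 1448795/192272 ≈ 7.5351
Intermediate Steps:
V = -128
-728/p(182, V) - 22203/J = -728/(-128) - 22203/(-12017) = -728*(-1/128) - 22203*(-1/12017) = 91/16 + 22203/12017 = 1448795/192272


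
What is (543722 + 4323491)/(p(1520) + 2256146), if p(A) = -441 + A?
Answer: 4867213/2257225 ≈ 2.1563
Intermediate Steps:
(543722 + 4323491)/(p(1520) + 2256146) = (543722 + 4323491)/((-441 + 1520) + 2256146) = 4867213/(1079 + 2256146) = 4867213/2257225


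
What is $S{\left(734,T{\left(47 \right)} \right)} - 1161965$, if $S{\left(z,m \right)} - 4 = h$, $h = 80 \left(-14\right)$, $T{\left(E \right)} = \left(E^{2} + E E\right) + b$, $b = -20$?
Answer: $-1163081$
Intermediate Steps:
$T{\left(E \right)} = -20 + 2 E^{2}$ ($T{\left(E \right)} = \left(E^{2} + E E\right) - 20 = \left(E^{2} + E^{2}\right) - 20 = 2 E^{2} - 20 = -20 + 2 E^{2}$)
$h = -1120$
$S{\left(z,m \right)} = -1116$ ($S{\left(z,m \right)} = 4 - 1120 = -1116$)
$S{\left(734,T{\left(47 \right)} \right)} - 1161965 = -1116 - 1161965 = -1163081$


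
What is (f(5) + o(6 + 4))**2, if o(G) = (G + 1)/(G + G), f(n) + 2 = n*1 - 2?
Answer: 961/400 ≈ 2.4025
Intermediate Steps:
f(n) = -4 + n (f(n) = -2 + (n*1 - 2) = -2 + (n - 2) = -2 + (-2 + n) = -4 + n)
o(G) = (1 + G)/(2*G) (o(G) = (1 + G)/((2*G)) = (1 + G)*(1/(2*G)) = (1 + G)/(2*G))
(f(5) + o(6 + 4))**2 = ((-4 + 5) + (1 + (6 + 4))/(2*(6 + 4)))**2 = (1 + (1/2)*(1 + 10)/10)**2 = (1 + (1/2)*(1/10)*11)**2 = (1 + 11/20)**2 = (31/20)**2 = 961/400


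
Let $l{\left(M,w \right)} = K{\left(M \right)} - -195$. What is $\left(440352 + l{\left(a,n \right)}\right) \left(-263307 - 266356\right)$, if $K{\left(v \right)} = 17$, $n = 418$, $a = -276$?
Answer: $-233350449932$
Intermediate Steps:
$l{\left(M,w \right)} = 212$ ($l{\left(M,w \right)} = 17 - -195 = 17 + 195 = 212$)
$\left(440352 + l{\left(a,n \right)}\right) \left(-263307 - 266356\right) = \left(440352 + 212\right) \left(-263307 - 266356\right) = 440564 \left(-529663\right) = -233350449932$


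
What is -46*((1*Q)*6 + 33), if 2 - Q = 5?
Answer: -690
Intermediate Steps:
Q = -3 (Q = 2 - 1*5 = 2 - 5 = -3)
-46*((1*Q)*6 + 33) = -46*((1*(-3))*6 + 33) = -46*(-3*6 + 33) = -46*(-18 + 33) = -46*15 = -690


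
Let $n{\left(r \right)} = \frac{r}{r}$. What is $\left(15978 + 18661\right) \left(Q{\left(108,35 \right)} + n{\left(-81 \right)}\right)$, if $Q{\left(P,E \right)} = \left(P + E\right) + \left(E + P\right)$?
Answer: $9941393$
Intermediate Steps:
$Q{\left(P,E \right)} = 2 E + 2 P$ ($Q{\left(P,E \right)} = \left(E + P\right) + \left(E + P\right) = 2 E + 2 P$)
$n{\left(r \right)} = 1$
$\left(15978 + 18661\right) \left(Q{\left(108,35 \right)} + n{\left(-81 \right)}\right) = \left(15978 + 18661\right) \left(\left(2 \cdot 35 + 2 \cdot 108\right) + 1\right) = 34639 \left(\left(70 + 216\right) + 1\right) = 34639 \left(286 + 1\right) = 34639 \cdot 287 = 9941393$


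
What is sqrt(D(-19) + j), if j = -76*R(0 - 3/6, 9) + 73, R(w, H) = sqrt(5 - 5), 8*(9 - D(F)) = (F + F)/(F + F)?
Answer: sqrt(1310)/4 ≈ 9.0485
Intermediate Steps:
D(F) = 71/8 (D(F) = 9 - (F + F)/(8*(F + F)) = 9 - 2*F/(8*(2*F)) = 9 - 2*F*1/(2*F)/8 = 9 - 1/8*1 = 9 - 1/8 = 71/8)
R(w, H) = 0 (R(w, H) = sqrt(0) = 0)
j = 73 (j = -76*0 + 73 = 0 + 73 = 73)
sqrt(D(-19) + j) = sqrt(71/8 + 73) = sqrt(655/8) = sqrt(1310)/4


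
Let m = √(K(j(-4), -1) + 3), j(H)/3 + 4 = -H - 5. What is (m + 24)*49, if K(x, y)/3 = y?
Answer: 1176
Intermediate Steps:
j(H) = -27 - 3*H (j(H) = -12 + 3*(-H - 5) = -12 + 3*(-5 - H) = -12 + (-15 - 3*H) = -27 - 3*H)
K(x, y) = 3*y
m = 0 (m = √(3*(-1) + 3) = √(-3 + 3) = √0 = 0)
(m + 24)*49 = (0 + 24)*49 = 24*49 = 1176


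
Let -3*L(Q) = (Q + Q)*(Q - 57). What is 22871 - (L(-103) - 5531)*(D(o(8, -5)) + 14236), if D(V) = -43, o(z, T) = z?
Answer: 234458114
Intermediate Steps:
L(Q) = -2*Q*(-57 + Q)/3 (L(Q) = -(Q + Q)*(Q - 57)/3 = -2*Q*(-57 + Q)/3)
22871 - (L(-103) - 5531)*(D(o(8, -5)) + 14236) = 22871 - ((⅔)*(-103)*(57 - 1*(-103)) - 5531)*(-43 + 14236) = 22871 - ((⅔)*(-103)*(57 + 103) - 5531)*14193 = 22871 - ((⅔)*(-103)*160 - 5531)*14193 = 22871 - (-32960/3 - 5531)*14193 = 22871 - (-49553)*14193/3 = 22871 - 1*(-234435243) = 22871 + 234435243 = 234458114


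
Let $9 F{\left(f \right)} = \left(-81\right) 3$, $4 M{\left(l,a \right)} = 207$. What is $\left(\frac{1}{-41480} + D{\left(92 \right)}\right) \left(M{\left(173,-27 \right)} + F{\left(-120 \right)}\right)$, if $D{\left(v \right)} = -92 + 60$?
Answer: $- \frac{131408739}{165920} \approx -792.0$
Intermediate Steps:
$M{\left(l,a \right)} = \frac{207}{4}$ ($M{\left(l,a \right)} = \frac{1}{4} \cdot 207 = \frac{207}{4}$)
$F{\left(f \right)} = -27$ ($F{\left(f \right)} = \frac{\left(-81\right) 3}{9} = \frac{1}{9} \left(-243\right) = -27$)
$D{\left(v \right)} = -32$
$\left(\frac{1}{-41480} + D{\left(92 \right)}\right) \left(M{\left(173,-27 \right)} + F{\left(-120 \right)}\right) = \left(\frac{1}{-41480} - 32\right) \left(\frac{207}{4} - 27\right) = \left(- \frac{1}{41480} - 32\right) \frac{99}{4} = \left(- \frac{1327361}{41480}\right) \frac{99}{4} = - \frac{131408739}{165920}$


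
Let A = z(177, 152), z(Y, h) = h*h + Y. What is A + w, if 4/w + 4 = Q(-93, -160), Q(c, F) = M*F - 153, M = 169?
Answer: 633173353/27197 ≈ 23281.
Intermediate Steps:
z(Y, h) = Y + h² (z(Y, h) = h² + Y = Y + h²)
A = 23281 (A = 177 + 152² = 177 + 23104 = 23281)
Q(c, F) = -153 + 169*F (Q(c, F) = 169*F - 153 = -153 + 169*F)
w = -4/27197 (w = 4/(-4 + (-153 + 169*(-160))) = 4/(-4 + (-153 - 27040)) = 4/(-4 - 27193) = 4/(-27197) = 4*(-1/27197) = -4/27197 ≈ -0.00014707)
A + w = 23281 - 4/27197 = 633173353/27197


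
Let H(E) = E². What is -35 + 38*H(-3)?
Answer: 307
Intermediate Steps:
-35 + 38*H(-3) = -35 + 38*(-3)² = -35 + 38*9 = -35 + 342 = 307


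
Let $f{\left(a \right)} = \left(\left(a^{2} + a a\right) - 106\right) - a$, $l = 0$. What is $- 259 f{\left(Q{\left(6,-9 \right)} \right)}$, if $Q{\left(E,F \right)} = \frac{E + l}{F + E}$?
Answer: $24864$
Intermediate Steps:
$Q{\left(E,F \right)} = \frac{E}{E + F}$ ($Q{\left(E,F \right)} = \frac{E + 0}{F + E} = \frac{E}{E + F}$)
$f{\left(a \right)} = -106 - a + 2 a^{2}$ ($f{\left(a \right)} = \left(\left(a^{2} + a^{2}\right) - 106\right) - a = \left(2 a^{2} - 106\right) - a = \left(-106 + 2 a^{2}\right) - a = -106 - a + 2 a^{2}$)
$- 259 f{\left(Q{\left(6,-9 \right)} \right)} = - 259 \left(-106 - \frac{6}{6 - 9} + 2 \left(\frac{6}{6 - 9}\right)^{2}\right) = - 259 \left(-106 - \frac{6}{-3} + 2 \left(\frac{6}{-3}\right)^{2}\right) = - 259 \left(-106 - 6 \left(- \frac{1}{3}\right) + 2 \left(6 \left(- \frac{1}{3}\right)\right)^{2}\right) = - 259 \left(-106 - -2 + 2 \left(-2\right)^{2}\right) = - 259 \left(-106 + 2 + 2 \cdot 4\right) = - 259 \left(-106 + 2 + 8\right) = \left(-259\right) \left(-96\right) = 24864$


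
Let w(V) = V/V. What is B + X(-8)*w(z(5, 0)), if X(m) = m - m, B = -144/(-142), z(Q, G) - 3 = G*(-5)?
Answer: 72/71 ≈ 1.0141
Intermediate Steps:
z(Q, G) = 3 - 5*G (z(Q, G) = 3 + G*(-5) = 3 - 5*G)
B = 72/71 (B = -144*(-1/142) = 72/71 ≈ 1.0141)
w(V) = 1
X(m) = 0
B + X(-8)*w(z(5, 0)) = 72/71 + 0*1 = 72/71 + 0 = 72/71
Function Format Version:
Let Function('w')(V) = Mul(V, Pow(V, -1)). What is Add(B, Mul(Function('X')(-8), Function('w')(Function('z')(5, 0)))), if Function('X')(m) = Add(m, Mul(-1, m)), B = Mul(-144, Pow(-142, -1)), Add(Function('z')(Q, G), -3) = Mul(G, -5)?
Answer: Rational(72, 71) ≈ 1.0141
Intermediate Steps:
Function('z')(Q, G) = Add(3, Mul(-5, G)) (Function('z')(Q, G) = Add(3, Mul(G, -5)) = Add(3, Mul(-5, G)))
B = Rational(72, 71) (B = Mul(-144, Rational(-1, 142)) = Rational(72, 71) ≈ 1.0141)
Function('w')(V) = 1
Function('X')(m) = 0
Add(B, Mul(Function('X')(-8), Function('w')(Function('z')(5, 0)))) = Add(Rational(72, 71), Mul(0, 1)) = Add(Rational(72, 71), 0) = Rational(72, 71)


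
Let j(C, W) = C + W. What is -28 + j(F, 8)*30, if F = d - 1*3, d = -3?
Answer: 32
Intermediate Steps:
F = -6 (F = -3 - 1*3 = -3 - 3 = -6)
-28 + j(F, 8)*30 = -28 + (-6 + 8)*30 = -28 + 2*30 = -28 + 60 = 32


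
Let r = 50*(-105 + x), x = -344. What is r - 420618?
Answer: -443068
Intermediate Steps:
r = -22450 (r = 50*(-105 - 344) = 50*(-449) = -22450)
r - 420618 = -22450 - 420618 = -443068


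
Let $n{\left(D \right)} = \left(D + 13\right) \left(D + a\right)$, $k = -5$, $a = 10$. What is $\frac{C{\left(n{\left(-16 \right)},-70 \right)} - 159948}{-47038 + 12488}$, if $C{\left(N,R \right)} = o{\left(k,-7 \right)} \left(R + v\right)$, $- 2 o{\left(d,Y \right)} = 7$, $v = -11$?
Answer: $\frac{319329}{69100} \approx 4.6213$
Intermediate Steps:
$o{\left(d,Y \right)} = - \frac{7}{2}$ ($o{\left(d,Y \right)} = \left(- \frac{1}{2}\right) 7 = - \frac{7}{2}$)
$n{\left(D \right)} = \left(10 + D\right) \left(13 + D\right)$ ($n{\left(D \right)} = \left(D + 13\right) \left(D + 10\right) = \left(13 + D\right) \left(10 + D\right) = \left(10 + D\right) \left(13 + D\right)$)
$C{\left(N,R \right)} = \frac{77}{2} - \frac{7 R}{2}$ ($C{\left(N,R \right)} = - \frac{7 \left(R - 11\right)}{2} = - \frac{7 \left(-11 + R\right)}{2} = \frac{77}{2} - \frac{7 R}{2}$)
$\frac{C{\left(n{\left(-16 \right)},-70 \right)} - 159948}{-47038 + 12488} = \frac{\left(\frac{77}{2} - -245\right) - 159948}{-47038 + 12488} = \frac{\left(\frac{77}{2} + 245\right) - 159948}{-34550} = \left(\frac{567}{2} - 159948\right) \left(- \frac{1}{34550}\right) = \left(- \frac{319329}{2}\right) \left(- \frac{1}{34550}\right) = \frac{319329}{69100}$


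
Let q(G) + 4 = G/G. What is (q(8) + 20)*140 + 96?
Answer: 2476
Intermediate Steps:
q(G) = -3 (q(G) = -4 + G/G = -4 + 1 = -3)
(q(8) + 20)*140 + 96 = (-3 + 20)*140 + 96 = 17*140 + 96 = 2380 + 96 = 2476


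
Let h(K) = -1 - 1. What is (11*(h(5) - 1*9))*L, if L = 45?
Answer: -5445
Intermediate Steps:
h(K) = -2
(11*(h(5) - 1*9))*L = (11*(-2 - 1*9))*45 = (11*(-2 - 9))*45 = (11*(-11))*45 = -121*45 = -5445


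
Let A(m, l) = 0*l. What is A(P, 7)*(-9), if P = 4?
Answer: 0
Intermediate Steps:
A(m, l) = 0
A(P, 7)*(-9) = 0*(-9) = 0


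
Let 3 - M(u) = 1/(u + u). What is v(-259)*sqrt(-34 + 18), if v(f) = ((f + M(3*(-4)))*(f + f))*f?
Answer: -412078583*I/3 ≈ -1.3736e+8*I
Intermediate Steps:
M(u) = 3 - 1/(2*u) (M(u) = 3 - 1/(u + u) = 3 - 1/(2*u))
v(f) = 2*f**2*(73/24 + f) (v(f) = ((f + (3 - 1/(2*(3*(-4)))))*(f + f))*f = ((f + (3 - 1/2/(-12)))*(2*f))*f = ((f + (3 - 1/2*(-1/12)))*(2*f))*f = ((f + (3 + 1/24))*(2*f))*f = ((f + 73/24)*(2*f))*f = ((73/24 + f)*(2*f))*f = (2*f*(73/24 + f))*f = 2*f**2*(73/24 + f))
v(-259)*sqrt(-34 + 18) = ((1/12)*(-259)**2*(73 + 24*(-259)))*sqrt(-34 + 18) = ((1/12)*67081*(73 - 6216))*sqrt(-16) = ((1/12)*67081*(-6143))*(4*I) = -412078583*I/3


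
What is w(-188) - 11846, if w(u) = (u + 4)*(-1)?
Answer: -11662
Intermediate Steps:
w(u) = -4 - u (w(u) = (4 + u)*(-1) = -4 - u)
w(-188) - 11846 = (-4 - 1*(-188)) - 11846 = (-4 + 188) - 11846 = 184 - 11846 = -11662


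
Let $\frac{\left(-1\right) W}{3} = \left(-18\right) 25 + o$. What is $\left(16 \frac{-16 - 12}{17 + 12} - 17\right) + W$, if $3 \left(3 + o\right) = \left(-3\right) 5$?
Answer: $\frac{38905}{29} \approx 1341.6$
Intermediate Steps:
$o = -8$ ($o = -3 + \frac{\left(-3\right) 5}{3} = -3 + \frac{1}{3} \left(-15\right) = -3 - 5 = -8$)
$W = 1374$ ($W = - 3 \left(\left(-18\right) 25 - 8\right) = - 3 \left(-450 - 8\right) = \left(-3\right) \left(-458\right) = 1374$)
$\left(16 \frac{-16 - 12}{17 + 12} - 17\right) + W = \left(16 \frac{-16 - 12}{17 + 12} - 17\right) + 1374 = \left(16 \left(- \frac{28}{29}\right) - 17\right) + 1374 = \left(- \frac{448}{29} - 17\right) + 1374 = - \frac{941}{29} + 1374 = \frac{38905}{29}$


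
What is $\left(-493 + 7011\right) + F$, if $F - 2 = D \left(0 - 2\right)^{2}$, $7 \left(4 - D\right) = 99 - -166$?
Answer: $\frac{44692}{7} \approx 6384.6$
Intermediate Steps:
$D = - \frac{237}{7}$ ($D = 4 - \frac{99 - -166}{7} = 4 - \frac{99 + 166}{7} = 4 - \frac{265}{7} = - \frac{237}{7} \approx -33.857$)
$F = - \frac{934}{7}$ ($F = 2 - \frac{237 \left(0 - 2\right)^{2}}{7} = 2 - \frac{237 \left(-2\right)^{2}}{7} = 2 - \frac{948}{7} = - \frac{934}{7} \approx -133.43$)
$\left(-493 + 7011\right) + F = \left(-493 + 7011\right) - \frac{934}{7} = 6518 - \frac{934}{7} = \frac{44692}{7}$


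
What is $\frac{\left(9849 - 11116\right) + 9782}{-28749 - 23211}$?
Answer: $- \frac{1703}{10392} \approx -0.16388$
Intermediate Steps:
$\frac{\left(9849 - 11116\right) + 9782}{-28749 - 23211} = \frac{-1267 + 9782}{-51960} = 8515 \left(- \frac{1}{51960}\right) = - \frac{1703}{10392}$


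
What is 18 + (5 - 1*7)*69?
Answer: -120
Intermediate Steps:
18 + (5 - 1*7)*69 = 18 + (5 - 7)*69 = 18 - 2*69 = 18 - 138 = -120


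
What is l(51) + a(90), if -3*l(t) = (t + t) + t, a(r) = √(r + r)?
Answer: -51 + 6*√5 ≈ -37.584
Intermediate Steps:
a(r) = √2*√r (a(r) = √(2*r) = √2*√r)
l(t) = -t (l(t) = -((t + t) + t)/3 = -(2*t + t)/3 = -t)
l(51) + a(90) = -1*51 + √2*√90 = -51 + √2*(3*√10) = -51 + 6*√5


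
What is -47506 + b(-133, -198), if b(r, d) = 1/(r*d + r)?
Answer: -1244704705/26201 ≈ -47506.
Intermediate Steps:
b(r, d) = 1/(r + d*r) (b(r, d) = 1/(d*r + r) = 1/(r + d*r))
-47506 + b(-133, -198) = -47506 + 1/((-133)*(1 - 198)) = -47506 - 1/133/(-197) = -47506 - 1/133*(-1/197) = -47506 + 1/26201 = -1244704705/26201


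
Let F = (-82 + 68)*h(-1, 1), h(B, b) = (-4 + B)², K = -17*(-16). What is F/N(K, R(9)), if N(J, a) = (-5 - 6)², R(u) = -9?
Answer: -350/121 ≈ -2.8926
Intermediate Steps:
K = 272
N(J, a) = 121 (N(J, a) = (-11)² = 121)
F = -350 (F = (-82 + 68)*(-4 - 1)² = -14*(-5)² = -14*25 = -350)
F/N(K, R(9)) = -350/121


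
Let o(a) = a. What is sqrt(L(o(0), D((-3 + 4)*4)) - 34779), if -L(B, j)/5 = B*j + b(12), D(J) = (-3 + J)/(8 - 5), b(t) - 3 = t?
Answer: I*sqrt(34854) ≈ 186.69*I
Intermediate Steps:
b(t) = 3 + t
D(J) = -1 + J/3 (D(J) = (-3 + J)/3 = (-3 + J)*(1/3) = -1 + J/3)
L(B, j) = -75 - 5*B*j (L(B, j) = -5*(B*j + (3 + 12)) = -5*(B*j + 15) = -5*(15 + B*j) = -75 - 5*B*j)
sqrt(L(o(0), D((-3 + 4)*4)) - 34779) = sqrt((-75 - 5*0*(-1 + ((-3 + 4)*4)/3)) - 34779) = sqrt((-75 - 5*0*(-1 + (1*4)/3)) - 34779) = sqrt((-75 - 5*0*(-1 + (1/3)*4)) - 34779) = sqrt((-75 - 5*0*(-1 + 4/3)) - 34779) = sqrt((-75 - 5*0*1/3) - 34779) = sqrt((-75 + 0) - 34779) = sqrt(-75 - 34779) = sqrt(-34854) = I*sqrt(34854)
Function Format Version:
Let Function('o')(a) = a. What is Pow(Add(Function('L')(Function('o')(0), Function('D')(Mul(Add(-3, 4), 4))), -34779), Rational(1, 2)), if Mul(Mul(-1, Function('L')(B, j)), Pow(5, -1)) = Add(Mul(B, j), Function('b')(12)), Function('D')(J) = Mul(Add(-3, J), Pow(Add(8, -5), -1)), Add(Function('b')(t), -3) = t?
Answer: Mul(I, Pow(34854, Rational(1, 2))) ≈ Mul(186.69, I)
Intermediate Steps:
Function('b')(t) = Add(3, t)
Function('D')(J) = Add(-1, Mul(Rational(1, 3), J)) (Function('D')(J) = Mul(Add(-3, J), Pow(3, -1)) = Mul(Add(-3, J), Rational(1, 3)) = Add(-1, Mul(Rational(1, 3), J)))
Function('L')(B, j) = Add(-75, Mul(-5, B, j)) (Function('L')(B, j) = Mul(-5, Add(Mul(B, j), Add(3, 12))) = Mul(-5, Add(Mul(B, j), 15)) = Mul(-5, Add(15, Mul(B, j))) = Add(-75, Mul(-5, B, j)))
Pow(Add(Function('L')(Function('o')(0), Function('D')(Mul(Add(-3, 4), 4))), -34779), Rational(1, 2)) = Pow(Add(Add(-75, Mul(-5, 0, Add(-1, Mul(Rational(1, 3), Mul(Add(-3, 4), 4))))), -34779), Rational(1, 2)) = Pow(Add(Add(-75, Mul(-5, 0, Add(-1, Mul(Rational(1, 3), Mul(1, 4))))), -34779), Rational(1, 2)) = Pow(Add(Add(-75, Mul(-5, 0, Add(-1, Mul(Rational(1, 3), 4)))), -34779), Rational(1, 2)) = Pow(Add(Add(-75, Mul(-5, 0, Add(-1, Rational(4, 3)))), -34779), Rational(1, 2)) = Pow(Add(Add(-75, Mul(-5, 0, Rational(1, 3))), -34779), Rational(1, 2)) = Pow(Add(Add(-75, 0), -34779), Rational(1, 2)) = Pow(Add(-75, -34779), Rational(1, 2)) = Pow(-34854, Rational(1, 2)) = Mul(I, Pow(34854, Rational(1, 2)))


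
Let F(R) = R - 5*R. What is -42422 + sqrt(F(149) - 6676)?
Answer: -42422 + 6*I*sqrt(202) ≈ -42422.0 + 85.276*I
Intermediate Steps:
F(R) = -4*R
-42422 + sqrt(F(149) - 6676) = -42422 + sqrt(-4*149 - 6676) = -42422 + sqrt(-596 - 6676) = -42422 + sqrt(-7272) = -42422 + 6*I*sqrt(202)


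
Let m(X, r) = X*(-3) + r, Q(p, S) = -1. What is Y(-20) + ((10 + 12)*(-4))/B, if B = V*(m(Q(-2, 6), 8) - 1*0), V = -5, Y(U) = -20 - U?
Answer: 8/5 ≈ 1.6000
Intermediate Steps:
m(X, r) = r - 3*X (m(X, r) = -3*X + r = r - 3*X)
B = -55 (B = -5*((8 - 3*(-1)) - 1*0) = -5*((8 + 3) + 0) = -5*(11 + 0) = -5*11 = -55)
Y(-20) + ((10 + 12)*(-4))/B = (-20 - 1*(-20)) + ((10 + 12)*(-4))/(-55) = (-20 + 20) + (22*(-4))*(-1/55) = 0 - 88*(-1/55) = 0 + 8/5 = 8/5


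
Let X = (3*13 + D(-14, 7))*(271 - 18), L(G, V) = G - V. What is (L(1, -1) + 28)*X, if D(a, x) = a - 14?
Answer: 83490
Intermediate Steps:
D(a, x) = -14 + a
X = 2783 (X = (3*13 + (-14 - 14))*(271 - 18) = (39 - 28)*253 = 11*253 = 2783)
(L(1, -1) + 28)*X = ((1 - 1*(-1)) + 28)*2783 = ((1 + 1) + 28)*2783 = (2 + 28)*2783 = 30*2783 = 83490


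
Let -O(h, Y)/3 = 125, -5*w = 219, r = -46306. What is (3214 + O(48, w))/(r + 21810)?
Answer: -2839/24496 ≈ -0.11590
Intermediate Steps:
w = -219/5 (w = -1/5*219 = -219/5 ≈ -43.800)
O(h, Y) = -375 (O(h, Y) = -3*125 = -375)
(3214 + O(48, w))/(r + 21810) = (3214 - 375)/(-46306 + 21810) = 2839/(-24496) = 2839*(-1/24496) = -2839/24496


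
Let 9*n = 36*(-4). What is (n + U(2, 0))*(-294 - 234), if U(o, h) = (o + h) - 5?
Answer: 10032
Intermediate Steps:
U(o, h) = -5 + h + o (U(o, h) = (h + o) - 5 = -5 + h + o)
n = -16 (n = (36*(-4))/9 = (⅑)*(-144) = -16)
(n + U(2, 0))*(-294 - 234) = (-16 + (-5 + 0 + 2))*(-294 - 234) = (-16 - 3)*(-528) = -19*(-528) = 10032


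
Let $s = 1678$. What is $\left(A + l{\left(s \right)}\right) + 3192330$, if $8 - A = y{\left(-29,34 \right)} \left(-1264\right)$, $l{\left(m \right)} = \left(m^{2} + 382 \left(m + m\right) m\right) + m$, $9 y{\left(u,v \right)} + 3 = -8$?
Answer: $\frac{19414716580}{9} \approx 2.1572 \cdot 10^{9}$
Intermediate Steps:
$y{\left(u,v \right)} = - \frac{11}{9}$ ($y{\left(u,v \right)} = - \frac{1}{3} + \frac{1}{9} \left(-8\right) = - \frac{1}{3} - \frac{8}{9} = - \frac{11}{9}$)
$l{\left(m \right)} = m + 765 m^{2}$ ($l{\left(m \right)} = \left(m^{2} + 382 \cdot 2 m m\right) + m = \left(m^{2} + 764 m m\right) + m = \left(m^{2} + 764 m^{2}\right) + m = 765 m^{2} + m = m + 765 m^{2}$)
$A = - \frac{13832}{9}$ ($A = 8 - \left(- \frac{11}{9}\right) \left(-1264\right) = 8 - \frac{13904}{9} = - \frac{13832}{9} \approx -1536.9$)
$\left(A + l{\left(s \right)}\right) + 3192330 = \left(- \frac{13832}{9} + 1678 \left(1 + 765 \cdot 1678\right)\right) + 3192330 = \left(- \frac{13832}{9} + 1678 \left(1 + 1283670\right)\right) + 3192330 = \left(- \frac{13832}{9} + 1678 \cdot 1283671\right) + 3192330 = \left(- \frac{13832}{9} + 2153999938\right) + 3192330 = \frac{19385985610}{9} + 3192330 = \frac{19414716580}{9}$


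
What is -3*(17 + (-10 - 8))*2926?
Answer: 8778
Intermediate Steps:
-3*(17 + (-10 - 8))*2926 = -3*(17 - 18)*2926 = -3*(-1)*2926 = 3*2926 = 8778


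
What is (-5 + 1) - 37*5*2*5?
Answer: -1854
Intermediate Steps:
(-5 + 1) - 37*5*2*5 = -4 - 370*5 = -4 - 37*50 = -4 - 1850 = -1854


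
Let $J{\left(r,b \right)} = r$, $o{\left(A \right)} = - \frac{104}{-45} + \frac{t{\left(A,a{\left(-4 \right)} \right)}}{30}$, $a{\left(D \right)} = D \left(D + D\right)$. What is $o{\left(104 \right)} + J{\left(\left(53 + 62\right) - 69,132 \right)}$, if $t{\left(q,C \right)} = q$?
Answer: $\frac{466}{9} \approx 51.778$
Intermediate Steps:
$a{\left(D \right)} = 2 D^{2}$ ($a{\left(D \right)} = D 2 D = 2 D^{2}$)
$o{\left(A \right)} = \frac{104}{45} + \frac{A}{30}$ ($o{\left(A \right)} = - \frac{104}{-45} + \frac{A}{30} = \left(-104\right) \left(- \frac{1}{45}\right) + A \frac{1}{30} = \frac{104}{45} + \frac{A}{30}$)
$o{\left(104 \right)} + J{\left(\left(53 + 62\right) - 69,132 \right)} = \left(\frac{104}{45} + \frac{1}{30} \cdot 104\right) + \left(\left(53 + 62\right) - 69\right) = \left(\frac{104}{45} + \frac{52}{15}\right) + \left(115 - 69\right) = \frac{52}{9} + 46 = \frac{466}{9}$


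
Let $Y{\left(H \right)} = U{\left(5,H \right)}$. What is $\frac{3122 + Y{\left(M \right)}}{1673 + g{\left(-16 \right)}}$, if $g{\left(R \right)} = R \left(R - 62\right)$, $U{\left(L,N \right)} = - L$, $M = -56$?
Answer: $\frac{3117}{2921} \approx 1.0671$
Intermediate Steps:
$g{\left(R \right)} = R \left(-62 + R\right)$
$Y{\left(H \right)} = -5$ ($Y{\left(H \right)} = \left(-1\right) 5 = -5$)
$\frac{3122 + Y{\left(M \right)}}{1673 + g{\left(-16 \right)}} = \frac{3122 - 5}{1673 - 16 \left(-62 - 16\right)} = \frac{3117}{1673 - -1248} = \frac{3117}{1673 + 1248} = \frac{3117}{2921}$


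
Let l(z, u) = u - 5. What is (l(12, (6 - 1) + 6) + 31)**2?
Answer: 1369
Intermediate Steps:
l(z, u) = -5 + u
(l(12, (6 - 1) + 6) + 31)**2 = ((-5 + ((6 - 1) + 6)) + 31)**2 = ((-5 + (5 + 6)) + 31)**2 = ((-5 + 11) + 31)**2 = (6 + 31)**2 = 37**2 = 1369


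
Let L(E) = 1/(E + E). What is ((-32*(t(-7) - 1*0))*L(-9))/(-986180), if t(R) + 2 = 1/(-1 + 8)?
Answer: 4/1194795 ≈ 3.3479e-6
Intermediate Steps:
t(R) = -13/7 (t(R) = -2 + 1/(-1 + 8) = -2 + 1/7 = -2 + ⅐ = -13/7)
L(E) = 1/(2*E)
((-32*(t(-7) - 1*0))*L(-9))/(-986180) = ((-32*(-13/7 - 1*0))*((½)/(-9)))/(-986180) = ((-32*(-13/7 + 0))*((½)*(-⅑)))*(-1/986180) = (-32*(-13/7)*(-1/18))*(-1/986180) = ((416/7)*(-1/18))*(-1/986180) = -208/63*(-1/986180) = 4/1194795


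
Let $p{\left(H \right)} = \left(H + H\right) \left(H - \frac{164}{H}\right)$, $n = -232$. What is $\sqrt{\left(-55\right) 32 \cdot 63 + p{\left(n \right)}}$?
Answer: $2 i \sqrt{890} \approx 59.666 i$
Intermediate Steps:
$p{\left(H \right)} = 2 H \left(H - \frac{164}{H}\right)$
$\sqrt{\left(-55\right) 32 \cdot 63 + p{\left(n \right)}} = \sqrt{\left(-55\right) 32 \cdot 63 - \left(328 - 2 \left(-232\right)^{2}\right)} = \sqrt{\left(-1760\right) 63 + \left(-328 + 2 \cdot 53824\right)} = \sqrt{-110880 + \left(-328 + 107648\right)} = \sqrt{-110880 + 107320} = \sqrt{-3560} = 2 i \sqrt{890}$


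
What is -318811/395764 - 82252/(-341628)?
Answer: -19090595945/33801015948 ≈ -0.56479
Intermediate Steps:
-318811/395764 - 82252/(-341628) = -318811*1/395764 - 82252*(-1/341628) = -318811/395764 + 20563/85407 = -19090595945/33801015948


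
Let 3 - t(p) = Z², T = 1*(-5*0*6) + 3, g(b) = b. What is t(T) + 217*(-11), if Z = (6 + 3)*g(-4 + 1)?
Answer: -3113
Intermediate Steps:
Z = -27 (Z = (6 + 3)*(-4 + 1) = 9*(-3) = -27)
T = 3 (T = 1*(0*6) + 3 = 1*0 + 3 = 0 + 3 = 3)
t(p) = -726 (t(p) = 3 - 1*(-27)² = 3 - 1*729 = 3 - 729 = -726)
t(T) + 217*(-11) = -726 + 217*(-11) = -726 - 2387 = -3113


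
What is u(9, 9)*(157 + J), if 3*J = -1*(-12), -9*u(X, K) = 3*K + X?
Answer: -644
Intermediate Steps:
u(X, K) = -K/3 - X/9 (u(X, K) = -(3*K + X)/9 = -(X + 3*K)/9 = -K/3 - X/9)
J = 4 (J = (-1*(-12))/3 = (⅓)*12 = 4)
u(9, 9)*(157 + J) = (-⅓*9 - ⅑*9)*(157 + 4) = (-3 - 1)*161 = -4*161 = -644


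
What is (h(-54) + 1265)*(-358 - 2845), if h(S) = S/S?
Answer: -4054998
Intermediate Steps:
h(S) = 1
(h(-54) + 1265)*(-358 - 2845) = (1 + 1265)*(-358 - 2845) = 1266*(-3203) = -4054998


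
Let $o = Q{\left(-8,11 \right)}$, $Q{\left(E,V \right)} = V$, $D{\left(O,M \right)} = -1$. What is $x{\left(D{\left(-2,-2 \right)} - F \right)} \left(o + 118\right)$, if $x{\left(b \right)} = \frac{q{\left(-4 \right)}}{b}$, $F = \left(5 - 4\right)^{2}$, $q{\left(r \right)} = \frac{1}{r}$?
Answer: $\frac{129}{8} \approx 16.125$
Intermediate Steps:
$F = 1$ ($F = 1^{2} = 1$)
$o = 11$
$x{\left(b \right)} = - \frac{1}{4 b}$ ($x{\left(b \right)} = \frac{1}{\left(-4\right) b} = - \frac{1}{4 b}$)
$x{\left(D{\left(-2,-2 \right)} - F \right)} \left(o + 118\right) = - \frac{1}{4 \left(-1 - 1\right)} \left(11 + 118\right) = - \frac{1}{4 \left(-1 - 1\right)} 129 = - \frac{1}{4 \left(-2\right)} 129 = \left(- \frac{1}{4}\right) \left(- \frac{1}{2}\right) 129 = \frac{1}{8} \cdot 129 = \frac{129}{8}$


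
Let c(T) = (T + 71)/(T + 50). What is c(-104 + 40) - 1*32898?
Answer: -65797/2 ≈ -32899.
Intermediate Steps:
c(T) = (71 + T)/(50 + T)
c(-104 + 40) - 1*32898 = (71 + (-104 + 40))/(50 + (-104 + 40)) - 1*32898 = (71 - 64)/(50 - 64) - 32898 = 7/(-14) - 32898 = -1/14*7 - 32898 = -½ - 32898 = -65797/2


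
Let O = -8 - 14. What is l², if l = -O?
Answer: 484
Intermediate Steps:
O = -22
l = 22 (l = -1*(-22) = 22)
l² = 22² = 484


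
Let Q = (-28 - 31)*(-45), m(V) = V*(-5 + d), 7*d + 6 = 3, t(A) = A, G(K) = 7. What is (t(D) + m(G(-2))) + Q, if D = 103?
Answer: 2720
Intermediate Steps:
d = -3/7 (d = -6/7 + (1/7)*3 = -6/7 + 3/7 = -3/7 ≈ -0.42857)
m(V) = -38*V/7 (m(V) = V*(-5 - 3/7) = V*(-38/7) = -38*V/7)
Q = 2655 (Q = -59*(-45) = 2655)
(t(D) + m(G(-2))) + Q = (103 - 38/7*7) + 2655 = (103 - 38) + 2655 = 65 + 2655 = 2720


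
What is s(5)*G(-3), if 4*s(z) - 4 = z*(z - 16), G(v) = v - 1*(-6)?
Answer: -153/4 ≈ -38.250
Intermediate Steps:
G(v) = 6 + v (G(v) = v + 6 = 6 + v)
s(z) = 1 + z*(-16 + z)/4 (s(z) = 1 + (z*(z - 16))/4 = 1 + (z*(-16 + z))/4 = 1 + z*(-16 + z)/4)
s(5)*G(-3) = (1 - 4*5 + (¼)*5²)*(6 - 3) = (1 - 20 + (¼)*25)*3 = (1 - 20 + 25/4)*3 = -51/4*3 = -153/4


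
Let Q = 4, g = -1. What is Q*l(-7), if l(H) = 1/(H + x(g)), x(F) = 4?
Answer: -4/3 ≈ -1.3333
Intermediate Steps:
l(H) = 1/(4 + H) (l(H) = 1/(H + 4) = 1/(4 + H))
Q*l(-7) = 4/(4 - 7) = 4/(-3) = 4*(-1/3) = -4/3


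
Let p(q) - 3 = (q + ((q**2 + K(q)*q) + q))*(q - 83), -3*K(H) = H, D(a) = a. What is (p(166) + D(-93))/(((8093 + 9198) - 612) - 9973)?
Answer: 332621/1437 ≈ 231.47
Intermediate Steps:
K(H) = -H/3
p(q) = 3 + (-83 + q)*(2*q + 2*q**2/3) (p(q) = 3 + (q + ((q**2 + (-q/3)*q) + q))*(q - 83) = 3 + (q + ((q**2 - q**2/3) + q))*(-83 + q) = 3 + (q + (2*q**2/3 + q))*(-83 + q) = 3 + (q + (q + 2*q**2/3))*(-83 + q) = 3 + (2*q + 2*q**2/3)*(-83 + q) = 3 + (-83 + q)*(2*q + 2*q**2/3))
(p(166) + D(-93))/(((8093 + 9198) - 612) - 9973) = ((3 - 166*166 - 160/3*166**2 + (2/3)*166**3) - 93)/(((8093 + 9198) - 612) - 9973) = ((3 - 27556 - 160/3*27556 + (2/3)*4574296) - 93)/((17291 - 612) - 9973) = ((3 - 27556 - 4408960/3 + 9148592/3) - 93)/(16679 - 9973) = (4656973/3 - 93)/6706 = (4656694/3)*(1/6706) = 332621/1437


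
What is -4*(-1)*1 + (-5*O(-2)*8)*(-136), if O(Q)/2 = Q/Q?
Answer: 10884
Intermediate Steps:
O(Q) = 2 (O(Q) = 2*(Q/Q) = 2*1 = 2)
-4*(-1)*1 + (-5*O(-2)*8)*(-136) = -4*(-1)*1 + (-5*2*8)*(-136) = 4*1 - 10*8*(-136) = 4 - 80*(-136) = 4 + 10880 = 10884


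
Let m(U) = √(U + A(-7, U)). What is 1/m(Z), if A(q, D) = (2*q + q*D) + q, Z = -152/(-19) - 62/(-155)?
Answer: -I*√1785/357 ≈ -0.11835*I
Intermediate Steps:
Z = 42/5 (Z = -152*(-1/19) - 62*(-1/155) = 8 + ⅖ = 42/5 ≈ 8.4000)
A(q, D) = 3*q + D*q (A(q, D) = (2*q + D*q) + q = 3*q + D*q)
m(U) = √(-21 - 6*U) (m(U) = √(U - 7*(3 + U)) = √(U + (-21 - 7*U)) = √(-21 - 6*U))
1/m(Z) = 1/(√(-21 - 6*42/5)) = 1/(√(-21 - 252/5)) = 1/(√(-357/5)) = 1/(I*√1785/5) = -I*√1785/357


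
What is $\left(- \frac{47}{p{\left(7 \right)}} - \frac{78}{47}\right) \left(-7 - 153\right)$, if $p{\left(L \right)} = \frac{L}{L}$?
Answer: $\frac{365920}{47} \approx 7785.5$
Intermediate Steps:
$p{\left(L \right)} = 1$
$\left(- \frac{47}{p{\left(7 \right)}} - \frac{78}{47}\right) \left(-7 - 153\right) = \left(- \frac{47}{1} - \frac{78}{47}\right) \left(-7 - 153\right) = \left(\left(-47\right) 1 - \frac{78}{47}\right) \left(-160\right) = \left(-47 - \frac{78}{47}\right) \left(-160\right) = \left(- \frac{2287}{47}\right) \left(-160\right) = \frac{365920}{47}$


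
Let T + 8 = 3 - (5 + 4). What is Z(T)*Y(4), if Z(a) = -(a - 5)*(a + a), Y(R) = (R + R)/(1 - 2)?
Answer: 4256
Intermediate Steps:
Y(R) = -2*R (Y(R) = (2*R)/(-1) = (2*R)*(-1) = -2*R)
T = -14 (T = -8 + (3 - (5 + 4)) = -8 + (3 - 1*9) = -8 + (3 - 9) = -8 - 6 = -14)
Z(a) = -2*a*(-5 + a) (Z(a) = -(-5 + a)*2*a = -2*a*(-5 + a))
Z(T)*Y(4) = (2*(-14)*(5 - 1*(-14)))*(-2*4) = (2*(-14)*(5 + 14))*(-8) = (2*(-14)*19)*(-8) = -532*(-8) = 4256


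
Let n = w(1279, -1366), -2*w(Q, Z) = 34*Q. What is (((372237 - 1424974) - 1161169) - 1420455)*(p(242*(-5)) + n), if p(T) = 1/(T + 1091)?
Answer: 9403611069898/119 ≈ 7.9022e+10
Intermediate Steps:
w(Q, Z) = -17*Q
n = -21743 (n = -17*1279 = -21743)
p(T) = 1/(1091 + T)
(((372237 - 1424974) - 1161169) - 1420455)*(p(242*(-5)) + n) = (((372237 - 1424974) - 1161169) - 1420455)*(1/(1091 + 242*(-5)) - 21743) = ((-1052737 - 1161169) - 1420455)*(1/(1091 - 1210) - 21743) = (-2213906 - 1420455)*(1/(-119) - 21743) = -3634361*(-1/119 - 21743) = -3634361*(-2587418/119) = 9403611069898/119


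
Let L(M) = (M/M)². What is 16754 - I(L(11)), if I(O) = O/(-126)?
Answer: 2111005/126 ≈ 16754.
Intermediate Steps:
L(M) = 1 (L(M) = 1² = 1)
I(O) = -O/126 (I(O) = O*(-1/126) = -O/126)
16754 - I(L(11)) = 16754 - (-1)/126 = 16754 - 1*(-1/126) = 16754 + 1/126 = 2111005/126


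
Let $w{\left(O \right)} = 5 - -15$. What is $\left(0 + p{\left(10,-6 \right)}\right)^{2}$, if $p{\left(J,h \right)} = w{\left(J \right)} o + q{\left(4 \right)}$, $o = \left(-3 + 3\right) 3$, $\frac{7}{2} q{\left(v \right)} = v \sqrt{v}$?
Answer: $\frac{256}{49} \approx 5.2245$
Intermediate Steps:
$q{\left(v \right)} = \frac{2 v^{\frac{3}{2}}}{7}$ ($q{\left(v \right)} = \frac{2 v \sqrt{v}}{7} = \frac{2 v^{\frac{3}{2}}}{7}$)
$o = 0$ ($o = 0 \cdot 3 = 0$)
$w{\left(O \right)} = 20$ ($w{\left(O \right)} = 5 + 15 = 20$)
$p{\left(J,h \right)} = \frac{16}{7}$ ($p{\left(J,h \right)} = 20 \cdot 0 + \frac{2 \cdot 4^{\frac{3}{2}}}{7} = 0 + \frac{2}{7} \cdot 8 = 0 + \frac{16}{7} = \frac{16}{7}$)
$\left(0 + p{\left(10,-6 \right)}\right)^{2} = \left(0 + \frac{16}{7}\right)^{2} = \left(\frac{16}{7}\right)^{2} = \frac{256}{49}$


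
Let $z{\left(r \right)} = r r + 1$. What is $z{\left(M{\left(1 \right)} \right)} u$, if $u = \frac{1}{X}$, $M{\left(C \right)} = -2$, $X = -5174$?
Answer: $- \frac{5}{5174} \approx -0.00096637$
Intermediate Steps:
$z{\left(r \right)} = 1 + r^{2}$ ($z{\left(r \right)} = r^{2} + 1 = 1 + r^{2}$)
$u = - \frac{1}{5174}$ ($u = \frac{1}{-5174} = - \frac{1}{5174} \approx -0.00019327$)
$z{\left(M{\left(1 \right)} \right)} u = \left(1 + \left(-2\right)^{2}\right) \left(- \frac{1}{5174}\right) = \left(1 + 4\right) \left(- \frac{1}{5174}\right) = 5 \left(- \frac{1}{5174}\right) = - \frac{5}{5174}$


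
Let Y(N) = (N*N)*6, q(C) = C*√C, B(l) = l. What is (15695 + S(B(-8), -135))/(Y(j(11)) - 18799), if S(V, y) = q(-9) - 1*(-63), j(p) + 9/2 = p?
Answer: -31516/37091 + 54*I/37091 ≈ -0.84969 + 0.0014559*I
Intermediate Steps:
j(p) = -9/2 + p
q(C) = C^(3/2)
Y(N) = 6*N² (Y(N) = N²*6 = 6*N²)
S(V, y) = 63 - 27*I (S(V, y) = (-9)^(3/2) - 1*(-63) = -27*I + 63 = 63 - 27*I)
(15695 + S(B(-8), -135))/(Y(j(11)) - 18799) = (15695 + (63 - 27*I))/(6*(-9/2 + 11)² - 18799) = (15758 - 27*I)/(6*(13/2)² - 18799) = (15758 - 27*I)/(6*(169/4) - 18799) = (15758 - 27*I)/(507/2 - 18799) = (15758 - 27*I)/(-37091/2) = (15758 - 27*I)*(-2/37091) = -31516/37091 + 54*I/37091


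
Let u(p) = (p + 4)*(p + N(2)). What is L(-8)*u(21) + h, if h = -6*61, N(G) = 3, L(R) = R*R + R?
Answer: 33234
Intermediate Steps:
L(R) = R + R**2 (L(R) = R**2 + R = R + R**2)
h = -366
u(p) = (3 + p)*(4 + p) (u(p) = (p + 4)*(p + 3) = (4 + p)*(3 + p) = (3 + p)*(4 + p))
L(-8)*u(21) + h = (-8*(1 - 8))*(12 + 21**2 + 7*21) - 366 = (-8*(-7))*(12 + 441 + 147) - 366 = 56*600 - 366 = 33600 - 366 = 33234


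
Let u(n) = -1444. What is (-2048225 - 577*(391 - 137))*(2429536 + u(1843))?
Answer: -5329135044036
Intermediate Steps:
(-2048225 - 577*(391 - 137))*(2429536 + u(1843)) = (-2048225 - 577*(391 - 137))*(2429536 - 1444) = (-2048225 - 577*254)*2428092 = (-2048225 - 146558)*2428092 = -2194783*2428092 = -5329135044036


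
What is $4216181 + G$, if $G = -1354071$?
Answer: $2862110$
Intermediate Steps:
$4216181 + G = 4216181 - 1354071 = 2862110$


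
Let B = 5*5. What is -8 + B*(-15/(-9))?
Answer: 101/3 ≈ 33.667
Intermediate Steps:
B = 25
-8 + B*(-15/(-9)) = -8 + 25*(-15/(-9)) = -8 + 25*(-15*(-⅑)) = -8 + 25*(5/3) = -8 + 125/3 = 101/3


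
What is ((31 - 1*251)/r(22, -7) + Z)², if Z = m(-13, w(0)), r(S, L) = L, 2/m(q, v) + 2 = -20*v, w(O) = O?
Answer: 45369/49 ≈ 925.90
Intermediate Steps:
m(q, v) = 2/(-2 - 20*v)
Z = -1 (Z = -1/(1 + 10*0) = -1/(1 + 0) = -1/1 = -1*1 = -1)
((31 - 1*251)/r(22, -7) + Z)² = ((31 - 1*251)/(-7) - 1)² = ((31 - 251)*(-⅐) - 1)² = (-220*(-⅐) - 1)² = (220/7 - 1)² = (213/7)² = 45369/49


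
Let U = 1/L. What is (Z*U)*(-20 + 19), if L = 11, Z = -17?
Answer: 17/11 ≈ 1.5455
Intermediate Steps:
U = 1/11 ≈ 0.090909
(Z*U)*(-20 + 19) = (-17*1/11)*(-20 + 19) = -17/11*(-1) = 17/11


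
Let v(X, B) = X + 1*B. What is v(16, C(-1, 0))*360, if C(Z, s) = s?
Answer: 5760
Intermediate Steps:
v(X, B) = B + X (v(X, B) = X + B = B + X)
v(16, C(-1, 0))*360 = (0 + 16)*360 = 16*360 = 5760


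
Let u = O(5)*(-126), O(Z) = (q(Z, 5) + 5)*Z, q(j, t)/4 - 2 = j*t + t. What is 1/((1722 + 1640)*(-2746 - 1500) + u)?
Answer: -1/14358842 ≈ -6.9644e-8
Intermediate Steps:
q(j, t) = 8 + 4*t + 4*j*t (q(j, t) = 8 + 4*(j*t + t) = 8 + 4*(t + j*t) = 8 + (4*t + 4*j*t) = 8 + 4*t + 4*j*t)
O(Z) = Z*(33 + 20*Z) (O(Z) = ((8 + 4*5 + 4*Z*5) + 5)*Z = ((8 + 20 + 20*Z) + 5)*Z = ((28 + 20*Z) + 5)*Z = (33 + 20*Z)*Z = Z*(33 + 20*Z))
u = -83790 (u = (5*(33 + 20*5))*(-126) = (5*(33 + 100))*(-126) = (5*133)*(-126) = 665*(-126) = -83790)
1/((1722 + 1640)*(-2746 - 1500) + u) = 1/((1722 + 1640)*(-2746 - 1500) - 83790) = 1/(3362*(-4246) - 83790) = 1/(-14275052 - 83790) = 1/(-14358842) = -1/14358842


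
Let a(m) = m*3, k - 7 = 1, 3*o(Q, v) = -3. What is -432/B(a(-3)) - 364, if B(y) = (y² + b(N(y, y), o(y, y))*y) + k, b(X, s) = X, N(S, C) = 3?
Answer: -11500/31 ≈ -370.97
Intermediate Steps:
o(Q, v) = -1 (o(Q, v) = (⅓)*(-3) = -1)
k = 8 (k = 7 + 1 = 8)
a(m) = 3*m
B(y) = 8 + y² + 3*y (B(y) = (y² + 3*y) + 8 = 8 + y² + 3*y)
-432/B(a(-3)) - 364 = -432/(8 + (3*(-3))² + 3*(3*(-3))) - 364 = -432/(8 + (-9)² + 3*(-9)) - 364 = -432/(8 + 81 - 27) - 364 = -432/62 - 364 = -432*1/62 - 364 = -216/31 - 364 = -11500/31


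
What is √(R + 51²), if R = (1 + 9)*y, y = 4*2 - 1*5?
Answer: √2631 ≈ 51.293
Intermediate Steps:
y = 3 (y = 8 - 5 = 3)
R = 30 (R = (1 + 9)*3 = 10*3 = 30)
√(R + 51²) = √(30 + 51²) = √(30 + 2601) = √2631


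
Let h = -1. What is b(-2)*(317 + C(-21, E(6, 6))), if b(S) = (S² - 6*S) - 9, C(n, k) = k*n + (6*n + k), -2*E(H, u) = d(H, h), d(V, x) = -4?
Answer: 1057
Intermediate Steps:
E(H, u) = 2 (E(H, u) = -½*(-4) = 2)
C(n, k) = k + 6*n + k*n (C(n, k) = k*n + (k + 6*n) = k + 6*n + k*n)
b(S) = -9 + S² - 6*S
b(-2)*(317 + C(-21, E(6, 6))) = (-9 + (-2)² - 6*(-2))*(317 + (2 + 6*(-21) + 2*(-21))) = (-9 + 4 + 12)*(317 + (2 - 126 - 42)) = 7*(317 - 166) = 7*151 = 1057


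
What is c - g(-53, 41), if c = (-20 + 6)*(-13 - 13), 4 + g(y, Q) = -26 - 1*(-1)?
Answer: 393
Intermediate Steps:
g(y, Q) = -29 (g(y, Q) = -4 + (-26 - 1*(-1)) = -4 + (-26 + 1) = -4 - 25 = -29)
c = 364 (c = -14*(-26) = 364)
c - g(-53, 41) = 364 - 1*(-29) = 364 + 29 = 393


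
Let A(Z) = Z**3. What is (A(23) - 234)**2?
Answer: 142396489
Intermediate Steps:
(A(23) - 234)**2 = (23**3 - 234)**2 = (12167 - 234)**2 = 11933**2 = 142396489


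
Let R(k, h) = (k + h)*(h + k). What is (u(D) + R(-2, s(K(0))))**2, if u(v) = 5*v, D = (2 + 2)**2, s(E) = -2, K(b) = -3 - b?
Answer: 9216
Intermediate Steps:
R(k, h) = (h + k)**2 (R(k, h) = (h + k)*(h + k) = (h + k)**2)
D = 16 (D = 4**2 = 16)
(u(D) + R(-2, s(K(0))))**2 = (5*16 + (-2 - 2)**2)**2 = (80 + (-4)**2)**2 = (80 + 16)**2 = 96**2 = 9216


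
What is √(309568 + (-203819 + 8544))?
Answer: √114293 ≈ 338.07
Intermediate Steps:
√(309568 + (-203819 + 8544)) = √(309568 - 195275) = √114293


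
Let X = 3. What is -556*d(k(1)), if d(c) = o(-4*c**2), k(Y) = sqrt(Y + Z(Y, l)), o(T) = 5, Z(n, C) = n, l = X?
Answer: -2780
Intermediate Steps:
l = 3
k(Y) = sqrt(2)*sqrt(Y) (k(Y) = sqrt(Y + Y) = sqrt(2*Y) = sqrt(2)*sqrt(Y))
d(c) = 5
-556*d(k(1)) = -556*5 = -2780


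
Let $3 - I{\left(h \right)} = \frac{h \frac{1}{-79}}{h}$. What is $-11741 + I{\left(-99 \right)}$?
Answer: $- \frac{927301}{79} \approx -11738.0$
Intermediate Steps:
$I{\left(h \right)} = \frac{238}{79}$ ($I{\left(h \right)} = 3 - \frac{h \frac{1}{-79}}{h} = 3 - \frac{h \left(- \frac{1}{79}\right)}{h} = 3 - \frac{\left(- \frac{1}{79}\right) h}{h} = 3 - - \frac{1}{79} = 3 + \frac{1}{79} = \frac{238}{79}$)
$-11741 + I{\left(-99 \right)} = -11741 + \frac{238}{79} = - \frac{927301}{79}$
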